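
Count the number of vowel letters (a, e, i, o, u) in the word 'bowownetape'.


Scanning each character of 'bowownetape':
  Position 1: 'b' -> consonant (running count: 0)
  Position 2: 'o' -> vowel (running count: 1)
  Position 3: 'w' -> consonant (running count: 1)
  Position 4: 'o' -> vowel (running count: 2)
  Position 5: 'w' -> consonant (running count: 2)
  Position 6: 'n' -> consonant (running count: 2)
  Position 7: 'e' -> vowel (running count: 3)
  Position 8: 't' -> consonant (running count: 3)
  Position 9: 'a' -> vowel (running count: 4)
  Position 10: 'p' -> consonant (running count: 4)
  Position 11: 'e' -> vowel (running count: 5)
Total vowels: 5

5


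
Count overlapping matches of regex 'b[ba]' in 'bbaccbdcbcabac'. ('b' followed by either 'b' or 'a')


Pattern: b[ba] means 'b' followed by either 'b' or 'a'.
Scanning 'bbaccbdcbcabac' position-by-position:
  Pos 0: window 'bb' -> MATCH
  Pos 1: window 'ba' -> MATCH
  Pos 2: window 'ac' -> no
  Pos 3: window 'cc' -> no
  Pos 4: window 'cb' -> no
  Pos 5: window 'bd' -> no
  Pos 6: window 'dc' -> no
  Pos 7: window 'cb' -> no
  Pos 8: window 'bc' -> no
  Pos 9: window 'ca' -> no
  Pos 10: window 'ab' -> no
  Pos 11: window 'ba' -> MATCH
  Pos 12: window 'ac' -> no
  Pos 13: window 'c' -> no
Total matches: 3

3


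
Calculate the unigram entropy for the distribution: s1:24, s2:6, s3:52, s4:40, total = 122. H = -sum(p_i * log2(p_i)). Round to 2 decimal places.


Computing entropy H = -sum(p_i * log2(p_i)):
  s1: p = 24/122 = 0.1967, -p*log2(p) = 0.4615
  s2: p = 6/122 = 0.0492, -p*log2(p) = 0.2137
  s3: p = 52/122 = 0.4262, -p*log2(p) = 0.5244
  s4: p = 40/122 = 0.3279, -p*log2(p) = 0.5275
H = sum of terms = 1.7271
Rounded to 2 decimals: 1.73

1.73


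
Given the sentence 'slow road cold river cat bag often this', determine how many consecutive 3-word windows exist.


Word trigrams from [8] words:
  Trigram 1: (slow road cold)
  Trigram 2: (road cold river)
  Trigram 3: (cold river cat)
  Trigram 4: (river cat bag)
  Trigram 5: (cat bag often)
  Trigram 6: (bag often this)
Total word trigrams: 8 - 2 = 6

6


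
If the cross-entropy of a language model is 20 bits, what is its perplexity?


Perplexity formula: PP = 2^H
H = 20
PP = 2^20
PP = 2^20 = 1048576

1048576


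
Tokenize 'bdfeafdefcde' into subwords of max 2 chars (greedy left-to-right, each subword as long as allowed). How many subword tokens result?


'bdfeafdefcde' has 12 characters.
Chunking with max size 2:
  Chunk 1: 'bd' (positions 0-1)
  Chunk 2: 'fe' (positions 2-3)
  Chunk 3: 'af' (positions 4-5)
  Chunk 4: 'de' (positions 6-7)
  Chunk 5: 'fc' (positions 8-9)
  Chunk 6: 'de' (positions 10-11)
Total chunks: ceil(12 / 2) = 6

6


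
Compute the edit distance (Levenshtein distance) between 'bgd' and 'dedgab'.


Building DP table for s1='bgd' (len 3) and s2='dedgab' (len 6):
       d  e  d  g  a  b
    0  1  2  3  4  5  6
  b 1  1  2  3  4  5  5
  g 2  2  2  3  3  4  5
  d 3  2  3  2  3  4  5
Edit distance = dp[3][6] = 5

5


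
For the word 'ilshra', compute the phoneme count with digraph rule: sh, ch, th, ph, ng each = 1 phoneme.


Parsing 'ilshra' greedily, digraphs first:
  'i' -> vowel phoneme (phonemes so far: 1)
  'l' -> consonant phoneme (phonemes so far: 2)
  'sh' -> digraph (1 consonant phoneme) (phonemes so far: 3)
  'r' -> consonant phoneme (phonemes so far: 4)
  'a' -> vowel phoneme (phonemes so far: 5)
Total phonemes: 5

5


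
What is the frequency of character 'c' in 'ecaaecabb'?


Scanning 'ecaaecabb' for 'c':
  Position 1: 'c' -> MATCH (count: 1)
  Position 5: 'c' -> MATCH (count: 2)
Total occurrences of 'c': 2

2


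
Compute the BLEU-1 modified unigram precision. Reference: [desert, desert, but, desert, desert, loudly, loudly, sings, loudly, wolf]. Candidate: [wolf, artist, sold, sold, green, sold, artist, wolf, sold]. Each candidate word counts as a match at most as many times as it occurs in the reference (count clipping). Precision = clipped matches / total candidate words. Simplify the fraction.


Reference word counts: {'but': 1, 'desert': 4, 'loudly': 3, 'sings': 1, 'wolf': 1}
Checking each candidate word (with clipping):
  'wolf' -> in reference (ref count 1, used 1/1) -> match (matches: 1)
  'artist' -> not in reference -> no match (matches: 1)
  'sold' -> not in reference -> no match (matches: 1)
  'sold' -> not in reference -> no match (matches: 1)
  'green' -> not in reference -> no match (matches: 1)
  'sold' -> not in reference -> no match (matches: 1)
  'artist' -> not in reference -> no match (matches: 1)
  'wolf' -> ref count 1 already used up (1/1) -> clipped, no match (matches: 1)
  'sold' -> not in reference -> no match (matches: 1)
Clipped matches: 1, Candidate length: 9
Precision = 1/9

1/9


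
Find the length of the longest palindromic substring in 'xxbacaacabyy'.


Scanning 'xxbacaacabyy' for palindromic substrings.
Substring at positions 2-9: 'bacaacab'.
Check: reverse('bacaacab') = 'bacaacab' -> palindrome confirmed.
Neighbouring characters ('x' / 'y') break symmetry, so it cannot extend further.
No longer palindromic substring exists; longest length = 8

8


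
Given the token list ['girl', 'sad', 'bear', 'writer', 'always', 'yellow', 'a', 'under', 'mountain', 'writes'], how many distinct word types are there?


Listing all tokens and tracking unique types:
  Token 1: 'girl' -> NEW (unique so far: 1)
  Token 2: 'sad' -> NEW (unique so far: 2)
  Token 3: 'bear' -> NEW (unique so far: 3)
  Token 4: 'writer' -> NEW (unique so far: 4)
  Token 5: 'always' -> NEW (unique so far: 5)
  Token 6: 'yellow' -> NEW (unique so far: 6)
  Token 7: 'a' -> NEW (unique so far: 7)
  Token 8: 'under' -> NEW (unique so far: 8)
  Token 9: 'mountain' -> NEW (unique so far: 9)
  Token 10: 'writes' -> NEW (unique so far: 10)
Unique types: ('a', 'always', 'bear', 'girl', 'mountain', 'sad', 'under', 'writer', 'writes', 'yellow')
Vocabulary size: 10

10


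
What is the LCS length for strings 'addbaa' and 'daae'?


DP table for LCS of 'addbaa' and 'daae':
       d  a  a  e
    0  0  0  0  0
  a 0  0  1  1  1
  d 0  1  1  1  1
  d 0  1  1  1  1
  b 0  1  1  1  1
  a 0  1  2  2  2
  a 0  1  2  3  3
LCS: 'daa'
LCS length = 3

3


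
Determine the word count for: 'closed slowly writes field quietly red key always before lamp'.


Counting words by splitting on spaces:
  Word 1: 'closed'
  Word 2: 'slowly'
  Word 3: 'writes'
  Word 4: 'field'
  Word 5: 'quietly'
  Word 6: 'red'
  Word 7: 'key'
  Word 8: 'always'
  Word 9: 'before'
  Word 10: 'lamp'
Total words: 10

10


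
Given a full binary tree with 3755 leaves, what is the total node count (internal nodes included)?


Leaf nodes (terminals): 3755
Internal nodes = n - 1 = 3755 - 1 = 3754
Total = leaves + internal = 3755 + 3754 = 7509

7509


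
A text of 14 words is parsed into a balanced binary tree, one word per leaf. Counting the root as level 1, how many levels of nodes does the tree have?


In a balanced binary tree with n leaves the deepest leaf is ceil(log2(n)) edges below the root,
so counting node levels inclusive of root and leaves gives ceil(log2(n)) + 1 levels.
log2(14) = 3.8074
ceil(3.8074) = 4
levels = 4 + 1 = 5

5


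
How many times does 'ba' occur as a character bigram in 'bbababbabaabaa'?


Scanning 'bbababbabaabaa' for bigram 'ba':
  Position 0: 'bb' -> no
  Position 1: 'ba' -> MATCH
  Position 2: 'ab' -> no
  Position 3: 'ba' -> MATCH
  Position 4: 'ab' -> no
  Position 5: 'bb' -> no
  Position 6: 'ba' -> MATCH
  Position 7: 'ab' -> no
  Position 8: 'ba' -> MATCH
  Position 9: 'aa' -> no
  Position 10: 'ab' -> no
  Position 11: 'ba' -> MATCH
  Position 12: 'aa' -> no
Total matches: 5

5


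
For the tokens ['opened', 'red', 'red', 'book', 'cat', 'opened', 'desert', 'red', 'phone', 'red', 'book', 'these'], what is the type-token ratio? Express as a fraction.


Tokens: 12
Unique types: ('book', 'cat', 'desert', 'opened', 'phone', 'red', 'these') = 7
TTR = 7/12
Already in lowest terms.

7/12


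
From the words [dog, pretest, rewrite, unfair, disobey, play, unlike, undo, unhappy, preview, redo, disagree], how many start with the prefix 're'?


Checking each word for prefix 're':
  'dog' -> no (count: 0)
  'pretest' -> no (count: 0)
  'rewrite' -> YES, starts with 're' (count: 1)
  'unfair' -> no (count: 1)
  'disobey' -> no (count: 1)
  'play' -> no (count: 1)
  'unlike' -> no (count: 1)
  'undo' -> no (count: 1)
  'unhappy' -> no (count: 1)
  'preview' -> no (count: 1)
  'redo' -> YES, starts with 're' (count: 2)
  'disagree' -> no (count: 2)
Total with prefix 're': 2

2


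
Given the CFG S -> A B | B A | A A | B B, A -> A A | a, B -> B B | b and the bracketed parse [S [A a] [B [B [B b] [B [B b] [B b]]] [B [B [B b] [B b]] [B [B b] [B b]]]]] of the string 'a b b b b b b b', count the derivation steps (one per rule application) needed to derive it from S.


Every bracketed nonterminal node [X ...] in the tree is produced by exactly one rule application.
Reading the tree off as a leftmost derivation:
  Step 1: S  =>  A B   (applied S -> A B)
  Step 2: A B  =>  a B   (applied A -> a)
  Step 3: a B  =>  a B B   (applied B -> B B)
  Step 4: a B B  =>  a B B B   (applied B -> B B)
  Step 5: a B B B  =>  a b B B   (applied B -> b)
  Step 6: a b B B  =>  a b B B B   (applied B -> B B)
  Step 7: a b B B B  =>  a b b B B   (applied B -> b)
  Step 8: a b b B B  =>  a b b b B   (applied B -> b)
  Step 9: a b b b B  =>  a b b b B B   (applied B -> B B)
  Step 10: a b b b B B  =>  a b b b B B B   (applied B -> B B)
  Step 11: a b b b B B B  =>  a b b b b B B   (applied B -> b)
  Step 12: a b b b b B B  =>  a b b b b b B   (applied B -> b)
  Step 13: a b b b b b B  =>  a b b b b b B B   (applied B -> B B)
  Step 14: a b b b b b B B  =>  a b b b b b b B   (applied B -> b)
  Step 15: a b b b b b b B  =>  a b b b b b b b   (applied B -> b)
Final yield: a b b b b b b b
Total rewrite steps: 15

15


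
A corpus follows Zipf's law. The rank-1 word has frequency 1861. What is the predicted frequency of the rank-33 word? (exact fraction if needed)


Zipf's law: freq(rank) = f1 / rank
f1 = 1861, rank = 33
freq = 1861 / 33
GCD(1861, 33) = 1
Simplified: 1861/33

1861/33


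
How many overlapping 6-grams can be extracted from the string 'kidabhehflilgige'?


String 'kidabhehflilgige' has length L = 16.
Number of overlapping n-grams = L - n + 1
Substituting: 16 - 6 + 1 = 11

11


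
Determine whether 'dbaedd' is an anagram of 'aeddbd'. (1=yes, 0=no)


Sort characters of 'dbaedd': 'abddde'
Sort characters of 'aeddbd': 'abddde'
Sorted forms match -> they ARE anagrams
Result: 1

1


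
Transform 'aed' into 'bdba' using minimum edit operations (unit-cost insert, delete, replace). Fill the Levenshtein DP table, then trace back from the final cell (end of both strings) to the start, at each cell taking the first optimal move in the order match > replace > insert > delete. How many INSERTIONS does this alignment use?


Edit distance = 4. Backtracking from cell (3, 4) with preference match > replace > insert > delete,
then listing the resulting alignment 'aed' -> 'bdba' left to right:
  Step 1: insert 'b' [insertion #1]
  Step 2: replace a->d
  Step 3: replace e->b
  Step 4: replace d->a
Total insertions: 1

1


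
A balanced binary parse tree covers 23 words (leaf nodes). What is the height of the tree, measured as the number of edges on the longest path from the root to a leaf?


In a balanced binary tree with n leaves the deepest leaf is ceil(log2(n)) edges below the root.
log2(23) = 4.5236
ceil(4.5236) = 5
height (edges) = 5

5


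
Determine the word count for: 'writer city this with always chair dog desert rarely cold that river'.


Counting words by splitting on spaces:
  Word 1: 'writer'
  Word 2: 'city'
  Word 3: 'this'
  Word 4: 'with'
  Word 5: 'always'
  Word 6: 'chair'
  Word 7: 'dog'
  Word 8: 'desert'
  Word 9: 'rarely'
  Word 10: 'cold'
  Word 11: 'that'
  Word 12: 'river'
Total words: 12

12


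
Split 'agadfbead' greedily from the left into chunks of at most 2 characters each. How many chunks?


'agadfbead' has 9 characters.
Chunking with max size 2:
  Chunk 1: 'ag' (positions 0-1)
  Chunk 2: 'ad' (positions 2-3)
  Chunk 3: 'fb' (positions 4-5)
  Chunk 4: 'ea' (positions 6-7)
  Chunk 5: 'd' (positions 8-8)
Total chunks: ceil(9 / 2) = 5

5


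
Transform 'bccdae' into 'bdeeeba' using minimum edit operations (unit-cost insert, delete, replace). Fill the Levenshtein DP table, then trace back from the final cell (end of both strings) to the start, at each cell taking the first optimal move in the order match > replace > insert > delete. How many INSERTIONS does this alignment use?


Edit distance = 6. Backtracking from cell (6, 7) with preference match > replace > insert > delete,
then listing the resulting alignment 'bccdae' -> 'bdeeeba' left to right:
  Step 1: keep 'b'
  Step 2: insert 'd' [insertion #1]
  Step 3: replace c->e
  Step 4: replace c->e
  Step 5: replace d->e
  Step 6: replace a->b
  Step 7: replace e->a
Total insertions: 1

1


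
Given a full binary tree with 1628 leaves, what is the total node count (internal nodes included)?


Leaf nodes (terminals): 1628
Internal nodes = n - 1 = 1628 - 1 = 1627
Total = leaves + internal = 1628 + 1627 = 3255

3255


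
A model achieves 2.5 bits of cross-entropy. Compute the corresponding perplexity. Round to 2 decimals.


Perplexity formula: PP = 2^H
H = 2.5
PP = 2^2.5
Decompose: 2^2.5 = 2^2 * 2^0.5 = 2^2 * sqrt(2)
2^2 = 4, sqrt(2) ~ 1.4142136
PP ~ 4 * 1.4142136 = 5.6568544
Rounded to 2 decimals: 5.66

5.66


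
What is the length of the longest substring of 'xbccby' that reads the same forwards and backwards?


Scanning 'xbccby' for palindromic substrings.
Substring at positions 1-4: 'bccb'.
Check: reverse('bccb') = 'bccb' -> palindrome confirmed.
Neighbouring characters ('x' / 'y') break symmetry, so it cannot extend further.
No longer palindromic substring exists; longest length = 4

4


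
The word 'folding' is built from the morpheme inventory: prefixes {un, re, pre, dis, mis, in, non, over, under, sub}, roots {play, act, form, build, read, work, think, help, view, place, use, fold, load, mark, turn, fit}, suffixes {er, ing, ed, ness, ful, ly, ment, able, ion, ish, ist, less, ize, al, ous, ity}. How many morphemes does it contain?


Segmenting 'folding' against the inventory:
  'fold' -> root (morpheme 1)
  'ing' -> suffix (morpheme 2)
Total morphemes: 2

2


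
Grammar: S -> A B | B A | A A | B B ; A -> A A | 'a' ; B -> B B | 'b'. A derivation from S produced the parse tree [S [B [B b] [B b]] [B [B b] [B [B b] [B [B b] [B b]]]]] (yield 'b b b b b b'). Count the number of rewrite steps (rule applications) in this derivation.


Every bracketed nonterminal node [X ...] in the tree is produced by exactly one rule application.
Reading the tree off as a leftmost derivation:
  Step 1: S  =>  B B   (applied S -> B B)
  Step 2: B B  =>  B B B   (applied B -> B B)
  Step 3: B B B  =>  b B B   (applied B -> b)
  Step 4: b B B  =>  b b B   (applied B -> b)
  Step 5: b b B  =>  b b B B   (applied B -> B B)
  Step 6: b b B B  =>  b b b B   (applied B -> b)
  Step 7: b b b B  =>  b b b B B   (applied B -> B B)
  Step 8: b b b B B  =>  b b b b B   (applied B -> b)
  Step 9: b b b b B  =>  b b b b B B   (applied B -> B B)
  Step 10: b b b b B B  =>  b b b b b B   (applied B -> b)
  Step 11: b b b b b B  =>  b b b b b b   (applied B -> b)
Final yield: b b b b b b
Total rewrite steps: 11

11


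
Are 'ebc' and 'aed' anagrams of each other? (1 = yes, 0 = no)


Sort characters of 'ebc': 'bce'
Sort characters of 'aed': 'ade'
Sorted forms differ -> they are NOT anagrams
Result: 0

0


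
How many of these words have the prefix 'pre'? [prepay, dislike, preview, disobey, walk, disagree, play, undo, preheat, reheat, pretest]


Checking each word for prefix 'pre':
  'prepay' -> YES, starts with 'pre' (count: 1)
  'dislike' -> no (count: 1)
  'preview' -> YES, starts with 'pre' (count: 2)
  'disobey' -> no (count: 2)
  'walk' -> no (count: 2)
  'disagree' -> no (count: 2)
  'play' -> no (count: 2)
  'undo' -> no (count: 2)
  'preheat' -> YES, starts with 'pre' (count: 3)
  'reheat' -> no (count: 3)
  'pretest' -> YES, starts with 'pre' (count: 4)
Total with prefix 'pre': 4

4


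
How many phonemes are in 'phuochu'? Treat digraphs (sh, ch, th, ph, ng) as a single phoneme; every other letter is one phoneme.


Parsing 'phuochu' greedily, digraphs first:
  'ph' -> digraph (1 consonant phoneme) (phonemes so far: 1)
  'u' -> vowel phoneme (phonemes so far: 2)
  'o' -> vowel phoneme (phonemes so far: 3)
  'ch' -> digraph (1 consonant phoneme) (phonemes so far: 4)
  'u' -> vowel phoneme (phonemes so far: 5)
Total phonemes: 5

5


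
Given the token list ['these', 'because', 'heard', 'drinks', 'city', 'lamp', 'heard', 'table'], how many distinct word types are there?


Listing all tokens and tracking unique types:
  Token 1: 'these' -> NEW (unique so far: 1)
  Token 2: 'because' -> NEW (unique so far: 2)
  Token 3: 'heard' -> NEW (unique so far: 3)
  Token 4: 'drinks' -> NEW (unique so far: 4)
  Token 5: 'city' -> NEW (unique so far: 5)
  Token 6: 'lamp' -> NEW (unique so far: 6)
  Token 7: 'heard' -> duplicate (unique so far: 6)
  Token 8: 'table' -> NEW (unique so far: 7)
Unique types: ('because', 'city', 'drinks', 'heard', 'lamp', 'table', 'these')
Vocabulary size: 7

7


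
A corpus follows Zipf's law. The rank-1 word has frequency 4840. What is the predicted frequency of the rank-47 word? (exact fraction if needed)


Zipf's law: freq(rank) = f1 / rank
f1 = 4840, rank = 47
freq = 4840 / 47
GCD(4840, 47) = 1
Simplified: 4840/47

4840/47


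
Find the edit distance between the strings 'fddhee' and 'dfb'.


Building DP table for s1='fddhee' (len 6) and s2='dfb' (len 3):
       d  f  b
    0  1  2  3
  f 1  1  1  2
  d 2  1  2  2
  d 3  2  2  3
  h 4  3  3  3
  e 5  4  4  4
  e 6  5  5  5
Edit distance = dp[6][3] = 5

5


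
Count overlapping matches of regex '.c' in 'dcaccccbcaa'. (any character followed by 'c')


Pattern: .c means any character followed by 'c'.
Scanning 'dcaccccbcaa' position-by-position:
  Pos 0: window 'dc' -> MATCH
  Pos 1: window 'ca' -> no
  Pos 2: window 'ac' -> MATCH
  Pos 3: window 'cc' -> MATCH
  Pos 4: window 'cc' -> MATCH
  Pos 5: window 'cc' -> MATCH
  Pos 6: window 'cb' -> no
  Pos 7: window 'bc' -> MATCH
  Pos 8: window 'ca' -> no
  Pos 9: window 'aa' -> no
  Pos 10: window 'a' -> no
Total matches: 6

6


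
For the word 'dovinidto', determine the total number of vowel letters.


Scanning each character of 'dovinidto':
  Position 1: 'd' -> consonant (running count: 0)
  Position 2: 'o' -> vowel (running count: 1)
  Position 3: 'v' -> consonant (running count: 1)
  Position 4: 'i' -> vowel (running count: 2)
  Position 5: 'n' -> consonant (running count: 2)
  Position 6: 'i' -> vowel (running count: 3)
  Position 7: 'd' -> consonant (running count: 3)
  Position 8: 't' -> consonant (running count: 3)
  Position 9: 'o' -> vowel (running count: 4)
Total vowels: 4

4


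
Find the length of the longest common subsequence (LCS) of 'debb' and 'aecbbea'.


DP table for LCS of 'debb' and 'aecbbea':
       a  e  c  b  b  e  a
    0  0  0  0  0  0  0  0
  d 0  0  0  0  0  0  0  0
  e 0  0  1  1  1  1  1  1
  b 0  0  1  1  2  2  2  2
  b 0  0  1  1  2  3  3  3
LCS: 'ebb'
LCS length = 3

3


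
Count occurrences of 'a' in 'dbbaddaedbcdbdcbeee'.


Scanning 'dbbaddaedbcdbdcbeee' for 'a':
  Position 3: 'a' -> MATCH (count: 1)
  Position 6: 'a' -> MATCH (count: 2)
Total occurrences of 'a': 2

2


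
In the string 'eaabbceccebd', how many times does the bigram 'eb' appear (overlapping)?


Scanning 'eaabbceccebd' for bigram 'eb':
  Position 0: 'ea' -> no
  Position 1: 'aa' -> no
  Position 2: 'ab' -> no
  Position 3: 'bb' -> no
  Position 4: 'bc' -> no
  Position 5: 'ce' -> no
  Position 6: 'ec' -> no
  Position 7: 'cc' -> no
  Position 8: 'ce' -> no
  Position 9: 'eb' -> MATCH
  Position 10: 'bd' -> no
Total matches: 1

1


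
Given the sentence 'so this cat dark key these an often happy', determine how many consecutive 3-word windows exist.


Word trigrams from [9] words:
  Trigram 1: (so this cat)
  Trigram 2: (this cat dark)
  Trigram 3: (cat dark key)
  Trigram 4: (dark key these)
  Trigram 5: (key these an)
  Trigram 6: (these an often)
  Trigram 7: (an often happy)
Total word trigrams: 9 - 2 = 7

7


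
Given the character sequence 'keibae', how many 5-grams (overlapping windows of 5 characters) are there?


String 'keibae' has length L = 6.
Number of overlapping n-grams = L - n + 1
Substituting: 6 - 5 + 1 = 2

2


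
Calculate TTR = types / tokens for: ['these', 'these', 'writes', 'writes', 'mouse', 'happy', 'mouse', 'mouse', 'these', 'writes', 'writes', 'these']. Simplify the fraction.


Tokens: 12
Unique types: ('happy', 'mouse', 'these', 'writes') = 4
TTR = 4/12
Simplify: divide both by 4 -> 1/3
TTR = 1/3

1/3


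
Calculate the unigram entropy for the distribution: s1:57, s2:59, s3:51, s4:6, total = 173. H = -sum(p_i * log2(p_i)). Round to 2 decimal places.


Computing entropy H = -sum(p_i * log2(p_i)):
  s1: p = 57/173 = 0.3295, -p*log2(p) = 0.5277
  s2: p = 59/173 = 0.3410, -p*log2(p) = 0.5293
  s3: p = 51/173 = 0.2948, -p*log2(p) = 0.5195
  s4: p = 6/173 = 0.0347, -p*log2(p) = 0.1682
H = sum of terms = 1.7447
Rounded to 2 decimals: 1.74

1.74


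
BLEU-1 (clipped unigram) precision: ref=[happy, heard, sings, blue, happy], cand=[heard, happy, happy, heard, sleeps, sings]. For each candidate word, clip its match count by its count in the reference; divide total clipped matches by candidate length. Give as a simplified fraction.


Reference word counts: {'blue': 1, 'happy': 2, 'heard': 1, 'sings': 1}
Checking each candidate word (with clipping):
  'heard' -> in reference (ref count 1, used 1/1) -> match (matches: 1)
  'happy' -> in reference (ref count 2, used 1/2) -> match (matches: 2)
  'happy' -> in reference (ref count 2, used 2/2) -> match (matches: 3)
  'heard' -> ref count 1 already used up (1/1) -> clipped, no match (matches: 3)
  'sleeps' -> not in reference -> no match (matches: 3)
  'sings' -> in reference (ref count 1, used 1/1) -> match (matches: 4)
Clipped matches: 4, Candidate length: 6
Precision = 4/6 = 2/3

2/3


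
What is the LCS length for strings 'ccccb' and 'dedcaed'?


DP table for LCS of 'ccccb' and 'dedcaed':
       d  e  d  c  a  e  d
    0  0  0  0  0  0  0  0
  c 0  0  0  0  1  1  1  1
  c 0  0  0  0  1  1  1  1
  c 0  0  0  0  1  1  1  1
  c 0  0  0  0  1  1  1  1
  b 0  0  0  0  1  1  1  1
LCS: 'c'
LCS length = 1

1


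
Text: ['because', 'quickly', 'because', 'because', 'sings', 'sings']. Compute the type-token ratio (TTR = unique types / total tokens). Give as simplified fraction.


Tokens: 6
Unique types: ('because', 'quickly', 'sings') = 3
TTR = 3/6
Simplify: divide both by 3 -> 1/2
TTR = 1/2

1/2


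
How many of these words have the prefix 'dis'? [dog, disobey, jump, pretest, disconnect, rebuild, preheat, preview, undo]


Checking each word for prefix 'dis':
  'dog' -> no (count: 0)
  'disobey' -> YES, starts with 'dis' (count: 1)
  'jump' -> no (count: 1)
  'pretest' -> no (count: 1)
  'disconnect' -> YES, starts with 'dis' (count: 2)
  'rebuild' -> no (count: 2)
  'preheat' -> no (count: 2)
  'preview' -> no (count: 2)
  'undo' -> no (count: 2)
Total with prefix 'dis': 2

2


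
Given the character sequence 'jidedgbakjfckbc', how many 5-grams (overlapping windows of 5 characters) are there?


String 'jidedgbakjfckbc' has length L = 15.
Number of overlapping n-grams = L - n + 1
Substituting: 15 - 5 + 1 = 11

11


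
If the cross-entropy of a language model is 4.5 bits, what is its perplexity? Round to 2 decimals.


Perplexity formula: PP = 2^H
H = 4.5
PP = 2^4.5
Decompose: 2^4.5 = 2^4 * 2^0.5 = 2^4 * sqrt(2)
2^4 = 16, sqrt(2) ~ 1.4142136
PP ~ 16 * 1.4142136 = 22.6274176
Rounded to 2 decimals: 22.63

22.63


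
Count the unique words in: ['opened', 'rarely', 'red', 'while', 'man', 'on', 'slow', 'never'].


Listing all tokens and tracking unique types:
  Token 1: 'opened' -> NEW (unique so far: 1)
  Token 2: 'rarely' -> NEW (unique so far: 2)
  Token 3: 'red' -> NEW (unique so far: 3)
  Token 4: 'while' -> NEW (unique so far: 4)
  Token 5: 'man' -> NEW (unique so far: 5)
  Token 6: 'on' -> NEW (unique so far: 6)
  Token 7: 'slow' -> NEW (unique so far: 7)
  Token 8: 'never' -> NEW (unique so far: 8)
Unique types: ('man', 'never', 'on', 'opened', 'rarely', 'red', 'slow', 'while')
Vocabulary size: 8

8


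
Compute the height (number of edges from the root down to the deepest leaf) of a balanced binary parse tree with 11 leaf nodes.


In a balanced binary tree with n leaves the deepest leaf is ceil(log2(n)) edges below the root.
log2(11) = 3.4594
ceil(3.4594) = 4
height (edges) = 4

4


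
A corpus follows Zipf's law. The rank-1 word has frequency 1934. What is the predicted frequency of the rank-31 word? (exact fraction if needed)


Zipf's law: freq(rank) = f1 / rank
f1 = 1934, rank = 31
freq = 1934 / 31
GCD(1934, 31) = 1
Simplified: 1934/31

1934/31


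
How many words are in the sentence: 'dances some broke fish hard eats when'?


Counting words by splitting on spaces:
  Word 1: 'dances'
  Word 2: 'some'
  Word 3: 'broke'
  Word 4: 'fish'
  Word 5: 'hard'
  Word 6: 'eats'
  Word 7: 'when'
Total words: 7

7


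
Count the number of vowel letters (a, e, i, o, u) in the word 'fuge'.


Scanning each character of 'fuge':
  Position 1: 'f' -> consonant (running count: 0)
  Position 2: 'u' -> vowel (running count: 1)
  Position 3: 'g' -> consonant (running count: 1)
  Position 4: 'e' -> vowel (running count: 2)
Total vowels: 2

2


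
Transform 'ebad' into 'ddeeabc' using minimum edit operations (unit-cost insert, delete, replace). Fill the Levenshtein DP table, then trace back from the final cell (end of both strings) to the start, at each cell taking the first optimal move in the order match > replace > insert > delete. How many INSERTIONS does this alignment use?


Edit distance = 5. Backtracking from cell (4, 7) with preference match > replace > insert > delete,
then listing the resulting alignment 'ebad' -> 'ddeeabc' left to right:
  Step 1: insert 'd' [insertion #1]
  Step 2: insert 'd' [insertion #2]
  Step 3: keep 'e'
  Step 4: replace b->e
  Step 5: keep 'a'
  Step 6: insert 'b' [insertion #3]
  Step 7: replace d->c
Total insertions: 3

3


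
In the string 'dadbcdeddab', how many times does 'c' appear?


Scanning 'dadbcdeddab' for 'c':
  Position 4: 'c' -> MATCH (count: 1)
Total occurrences of 'c': 1

1


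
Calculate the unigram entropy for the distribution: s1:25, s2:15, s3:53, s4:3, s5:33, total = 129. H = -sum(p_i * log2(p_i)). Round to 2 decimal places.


Computing entropy H = -sum(p_i * log2(p_i)):
  s1: p = 25/129 = 0.1938, -p*log2(p) = 0.4588
  s2: p = 15/129 = 0.1163, -p*log2(p) = 0.3610
  s3: p = 53/129 = 0.4109, -p*log2(p) = 0.5273
  s4: p = 3/129 = 0.0233, -p*log2(p) = 0.1262
  s5: p = 33/129 = 0.2558, -p*log2(p) = 0.5031
H = sum of terms = 1.9764
Rounded to 2 decimals: 1.98

1.98


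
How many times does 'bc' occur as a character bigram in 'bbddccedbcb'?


Scanning 'bbddccedbcb' for bigram 'bc':
  Position 0: 'bb' -> no
  Position 1: 'bd' -> no
  Position 2: 'dd' -> no
  Position 3: 'dc' -> no
  Position 4: 'cc' -> no
  Position 5: 'ce' -> no
  Position 6: 'ed' -> no
  Position 7: 'db' -> no
  Position 8: 'bc' -> MATCH
  Position 9: 'cb' -> no
Total matches: 1

1


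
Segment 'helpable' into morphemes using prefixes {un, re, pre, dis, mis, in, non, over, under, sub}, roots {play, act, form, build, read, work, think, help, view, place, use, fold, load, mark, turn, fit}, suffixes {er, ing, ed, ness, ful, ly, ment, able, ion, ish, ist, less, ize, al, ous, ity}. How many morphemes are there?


Segmenting 'helpable' against the inventory:
  'help' -> root (morpheme 1)
  'able' -> suffix (morpheme 2)
Total morphemes: 2

2


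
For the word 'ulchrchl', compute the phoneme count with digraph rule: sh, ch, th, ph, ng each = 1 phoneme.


Parsing 'ulchrchl' greedily, digraphs first:
  'u' -> vowel phoneme (phonemes so far: 1)
  'l' -> consonant phoneme (phonemes so far: 2)
  'ch' -> digraph (1 consonant phoneme) (phonemes so far: 3)
  'r' -> consonant phoneme (phonemes so far: 4)
  'ch' -> digraph (1 consonant phoneme) (phonemes so far: 5)
  'l' -> consonant phoneme (phonemes so far: 6)
Total phonemes: 6

6


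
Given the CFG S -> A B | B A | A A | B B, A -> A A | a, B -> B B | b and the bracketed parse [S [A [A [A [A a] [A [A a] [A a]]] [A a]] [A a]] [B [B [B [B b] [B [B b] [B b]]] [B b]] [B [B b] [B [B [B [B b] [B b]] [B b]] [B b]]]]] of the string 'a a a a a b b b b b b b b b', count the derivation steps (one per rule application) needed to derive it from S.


Every bracketed nonterminal node [X ...] in the tree is produced by exactly one rule application.
Reading the tree off as a leftmost derivation:
  Step 1: S  =>  A B   (applied S -> A B)
  Step 2: A B  =>  A A B   (applied A -> A A)
  Step 3: A A B  =>  A A A B   (applied A -> A A)
  Step 4: A A A B  =>  A A A A B   (applied A -> A A)
  Step 5: A A A A B  =>  a A A A B   (applied A -> a)
  Step 6: a A A A B  =>  a A A A A B   (applied A -> A A)
  Step 7: a A A A A B  =>  a a A A A B   (applied A -> a)
  Step 8: a a A A A B  =>  a a a A A B   (applied A -> a)
  Step 9: a a a A A B  =>  a a a a A B   (applied A -> a)
  Step 10: a a a a A B  =>  a a a a a B   (applied A -> a)
  Step 11: a a a a a B  =>  a a a a a B B   (applied B -> B B)
  Step 12: a a a a a B B  =>  a a a a a B B B   (applied B -> B B)
  Step 13: a a a a a B B B  =>  a a a a a B B B B   (applied B -> B B)
  Step 14: a a a a a B B B B  =>  a a a a a b B B B   (applied B -> b)
  Step 15: a a a a a b B B B  =>  a a a a a b B B B B   (applied B -> B B)
  Step 16: a a a a a b B B B B  =>  a a a a a b b B B B   (applied B -> b)
  Step 17: a a a a a b b B B B  =>  a a a a a b b b B B   (applied B -> b)
  Step 18: a a a a a b b b B B  =>  a a a a a b b b b B   (applied B -> b)
  Step 19: a a a a a b b b b B  =>  a a a a a b b b b B B   (applied B -> B B)
  Step 20: a a a a a b b b b B B  =>  a a a a a b b b b b B   (applied B -> b)
  Step 21: a a a a a b b b b b B  =>  a a a a a b b b b b B B   (applied B -> B B)
  Step 22: a a a a a b b b b b B B  =>  a a a a a b b b b b B B B   (applied B -> B B)
  Step 23: a a a a a b b b b b B B B  =>  a a a a a b b b b b B B B B   (applied B -> B B)
  Step 24: a a a a a b b b b b B B B B  =>  a a a a a b b b b b b B B B   (applied B -> b)
  Step 25: a a a a a b b b b b b B B B  =>  a a a a a b b b b b b b B B   (applied B -> b)
  Step 26: a a a a a b b b b b b b B B  =>  a a a a a b b b b b b b b B   (applied B -> b)
  Step 27: a a a a a b b b b b b b b B  =>  a a a a a b b b b b b b b b   (applied B -> b)
Final yield: a a a a a b b b b b b b b b
Total rewrite steps: 27

27


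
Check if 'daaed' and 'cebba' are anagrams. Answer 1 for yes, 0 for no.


Sort characters of 'daaed': 'aadde'
Sort characters of 'cebba': 'abbce'
Sorted forms differ -> they are NOT anagrams
Result: 0

0


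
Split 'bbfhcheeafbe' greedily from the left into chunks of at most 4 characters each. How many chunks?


'bbfhcheeafbe' has 12 characters.
Chunking with max size 4:
  Chunk 1: 'bbfh' (positions 0-3)
  Chunk 2: 'chee' (positions 4-7)
  Chunk 3: 'afbe' (positions 8-11)
Total chunks: ceil(12 / 4) = 3

3


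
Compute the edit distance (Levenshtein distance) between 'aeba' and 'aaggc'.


Building DP table for s1='aeba' (len 4) and s2='aaggc' (len 5):
       a  a  g  g  c
    0  1  2  3  4  5
  a 1  0  1  2  3  4
  e 2  1  1  2  3  4
  b 3  2  2  2  3  4
  a 4  3  2  3  3  4
Edit distance = dp[4][5] = 4

4


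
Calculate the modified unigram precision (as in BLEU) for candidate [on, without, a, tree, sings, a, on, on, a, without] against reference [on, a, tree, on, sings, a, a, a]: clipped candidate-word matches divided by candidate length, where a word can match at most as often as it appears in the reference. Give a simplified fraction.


Reference word counts: {'a': 4, 'on': 2, 'sings': 1, 'tree': 1}
Checking each candidate word (with clipping):
  'on' -> in reference (ref count 2, used 1/2) -> match (matches: 1)
  'without' -> not in reference -> no match (matches: 1)
  'a' -> in reference (ref count 4, used 1/4) -> match (matches: 2)
  'tree' -> in reference (ref count 1, used 1/1) -> match (matches: 3)
  'sings' -> in reference (ref count 1, used 1/1) -> match (matches: 4)
  'a' -> in reference (ref count 4, used 2/4) -> match (matches: 5)
  'on' -> in reference (ref count 2, used 2/2) -> match (matches: 6)
  'on' -> ref count 2 already used up (2/2) -> clipped, no match (matches: 6)
  'a' -> in reference (ref count 4, used 3/4) -> match (matches: 7)
  'without' -> not in reference -> no match (matches: 7)
Clipped matches: 7, Candidate length: 10
Precision = 7/10

7/10


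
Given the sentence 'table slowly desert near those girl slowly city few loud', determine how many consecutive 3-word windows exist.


Word trigrams from [10] words:
  Trigram 1: (table slowly desert)
  Trigram 2: (slowly desert near)
  Trigram 3: (desert near those)
  Trigram 4: (near those girl)
  Trigram 5: (those girl slowly)
  Trigram 6: (girl slowly city)
  Trigram 7: (slowly city few)
  Trigram 8: (city few loud)
Total word trigrams: 10 - 2 = 8

8


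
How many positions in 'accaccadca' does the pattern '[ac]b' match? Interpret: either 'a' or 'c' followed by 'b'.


Pattern: [ac]b means either 'a' or 'c' followed by 'b'.
Scanning 'accaccadca' position-by-position:
  Pos 0: window 'ac' -> no
  Pos 1: window 'cc' -> no
  Pos 2: window 'ca' -> no
  Pos 3: window 'ac' -> no
  Pos 4: window 'cc' -> no
  Pos 5: window 'ca' -> no
  Pos 6: window 'ad' -> no
  Pos 7: window 'dc' -> no
  Pos 8: window 'ca' -> no
  Pos 9: window 'a' -> no
Total matches: 0

0


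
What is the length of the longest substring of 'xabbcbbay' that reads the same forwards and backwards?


Scanning 'xabbcbbay' for palindromic substrings.
Substring at positions 1-7: 'abbcbba'.
Check: reverse('abbcbba') = 'abbcbba' -> palindrome confirmed.
Neighbouring characters ('x' / 'y') break symmetry, so it cannot extend further.
No longer palindromic substring exists; longest length = 7

7


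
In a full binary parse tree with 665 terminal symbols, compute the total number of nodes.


Leaf nodes (terminals): 665
Internal nodes = n - 1 = 665 - 1 = 664
Total = leaves + internal = 665 + 664 = 1329

1329


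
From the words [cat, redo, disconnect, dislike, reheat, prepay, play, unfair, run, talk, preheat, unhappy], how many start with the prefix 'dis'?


Checking each word for prefix 'dis':
  'cat' -> no (count: 0)
  'redo' -> no (count: 0)
  'disconnect' -> YES, starts with 'dis' (count: 1)
  'dislike' -> YES, starts with 'dis' (count: 2)
  'reheat' -> no (count: 2)
  'prepay' -> no (count: 2)
  'play' -> no (count: 2)
  'unfair' -> no (count: 2)
  'run' -> no (count: 2)
  'talk' -> no (count: 2)
  'preheat' -> no (count: 2)
  'unhappy' -> no (count: 2)
Total with prefix 'dis': 2

2


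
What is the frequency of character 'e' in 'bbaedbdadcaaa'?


Scanning 'bbaedbdadcaaa' for 'e':
  Position 3: 'e' -> MATCH (count: 1)
Total occurrences of 'e': 1

1


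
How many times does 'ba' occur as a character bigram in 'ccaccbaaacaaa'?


Scanning 'ccaccbaaacaaa' for bigram 'ba':
  Position 0: 'cc' -> no
  Position 1: 'ca' -> no
  Position 2: 'ac' -> no
  Position 3: 'cc' -> no
  Position 4: 'cb' -> no
  Position 5: 'ba' -> MATCH
  Position 6: 'aa' -> no
  Position 7: 'aa' -> no
  Position 8: 'ac' -> no
  Position 9: 'ca' -> no
  Position 10: 'aa' -> no
  Position 11: 'aa' -> no
Total matches: 1

1


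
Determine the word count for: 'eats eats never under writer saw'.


Counting words by splitting on spaces:
  Word 1: 'eats'
  Word 2: 'eats'
  Word 3: 'never'
  Word 4: 'under'
  Word 5: 'writer'
  Word 6: 'saw'
Total words: 6

6


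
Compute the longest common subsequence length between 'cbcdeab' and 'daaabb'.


DP table for LCS of 'cbcdeab' and 'daaabb':
       d  a  a  a  b  b
    0  0  0  0  0  0  0
  c 0  0  0  0  0  0  0
  b 0  0  0  0  0  1  1
  c 0  0  0  0  0  1  1
  d 0  1  1  1  1  1  1
  e 0  1  1  1  1  1  1
  a 0  1  2  2  2  2  2
  b 0  1  2  2  2  3  3
LCS: 'dab'
LCS length = 3

3


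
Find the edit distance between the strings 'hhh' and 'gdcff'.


Building DP table for s1='hhh' (len 3) and s2='gdcff' (len 5):
       g  d  c  f  f
    0  1  2  3  4  5
  h 1  1  2  3  4  5
  h 2  2  2  3  4  5
  h 3  3  3  3  4  5
Edit distance = dp[3][5] = 5

5


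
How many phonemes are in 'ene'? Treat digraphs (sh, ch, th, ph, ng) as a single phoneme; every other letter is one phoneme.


Parsing 'ene' greedily, digraphs first:
  'e' -> vowel phoneme (phonemes so far: 1)
  'n' -> consonant phoneme (phonemes so far: 2)
  'e' -> vowel phoneme (phonemes so far: 3)
Total phonemes: 3

3


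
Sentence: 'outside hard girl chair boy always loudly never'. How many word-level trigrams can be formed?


Word trigrams from [8] words:
  Trigram 1: (outside hard girl)
  Trigram 2: (hard girl chair)
  Trigram 3: (girl chair boy)
  Trigram 4: (chair boy always)
  Trigram 5: (boy always loudly)
  Trigram 6: (always loudly never)
Total word trigrams: 8 - 2 = 6

6


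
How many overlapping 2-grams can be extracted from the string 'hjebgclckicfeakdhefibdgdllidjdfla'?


String 'hjebgclckicfeakdhefibdgdllidjdfla' has length L = 33.
Number of overlapping n-grams = L - n + 1
Substituting: 33 - 2 + 1 = 32

32


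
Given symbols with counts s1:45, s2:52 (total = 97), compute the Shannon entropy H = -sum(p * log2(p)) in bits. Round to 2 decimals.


Computing entropy H = -sum(p_i * log2(p_i)):
  s1: p = 45/97 = 0.4639, -p*log2(p) = 0.5140
  s2: p = 52/97 = 0.5361, -p*log2(p) = 0.4822
H = sum of terms = 0.9962
Rounded to 2 decimals: 1.00

1.00


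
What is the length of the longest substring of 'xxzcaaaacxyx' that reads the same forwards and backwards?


Scanning 'xxzcaaaacxyx' for palindromic substrings.
Substring at positions 3-8: 'caaaac'.
Check: reverse('caaaac') = 'caaaac' -> palindrome confirmed.
Neighbouring characters ('z' / 'x') break symmetry, so it cannot extend further.
No longer palindromic substring exists; longest length = 6

6


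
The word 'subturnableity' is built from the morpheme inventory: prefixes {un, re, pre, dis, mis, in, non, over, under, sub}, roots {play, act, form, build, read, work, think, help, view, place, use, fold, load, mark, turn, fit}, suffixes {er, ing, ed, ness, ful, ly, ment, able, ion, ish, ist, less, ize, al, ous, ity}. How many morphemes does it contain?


Segmenting 'subturnableity' against the inventory:
  'sub' -> prefix (morpheme 1)
  'turn' -> root (morpheme 2)
  'able' -> suffix (morpheme 3)
  'ity' -> suffix (morpheme 4)
Total morphemes: 4

4


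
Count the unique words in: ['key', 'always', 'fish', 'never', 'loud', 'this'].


Listing all tokens and tracking unique types:
  Token 1: 'key' -> NEW (unique so far: 1)
  Token 2: 'always' -> NEW (unique so far: 2)
  Token 3: 'fish' -> NEW (unique so far: 3)
  Token 4: 'never' -> NEW (unique so far: 4)
  Token 5: 'loud' -> NEW (unique so far: 5)
  Token 6: 'this' -> NEW (unique so far: 6)
Unique types: ('always', 'fish', 'key', 'loud', 'never', 'this')
Vocabulary size: 6

6


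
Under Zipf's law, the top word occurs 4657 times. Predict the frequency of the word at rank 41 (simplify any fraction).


Zipf's law: freq(rank) = f1 / rank
f1 = 4657, rank = 41
freq = 4657 / 41
GCD(4657, 41) = 1
Simplified: 4657/41

4657/41


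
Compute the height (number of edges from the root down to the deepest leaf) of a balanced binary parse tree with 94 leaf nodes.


In a balanced binary tree with n leaves the deepest leaf is ceil(log2(n)) edges below the root.
log2(94) = 6.5546
ceil(6.5546) = 7
height (edges) = 7

7


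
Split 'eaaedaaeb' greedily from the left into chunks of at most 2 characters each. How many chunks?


'eaaedaaeb' has 9 characters.
Chunking with max size 2:
  Chunk 1: 'ea' (positions 0-1)
  Chunk 2: 'ae' (positions 2-3)
  Chunk 3: 'da' (positions 4-5)
  Chunk 4: 'ae' (positions 6-7)
  Chunk 5: 'b' (positions 8-8)
Total chunks: ceil(9 / 2) = 5

5
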